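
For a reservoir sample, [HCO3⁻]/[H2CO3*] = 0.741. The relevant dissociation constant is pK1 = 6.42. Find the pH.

pH = 6.29

From K1 = [H⁺][HCO3⁻]/[H2CO3*]:  pH = pK1 + log₁₀([HCO3⁻]/[H2CO3*])
log₁₀(0.741) = -0.130
pH = 6.42 + (-0.130) = 6.29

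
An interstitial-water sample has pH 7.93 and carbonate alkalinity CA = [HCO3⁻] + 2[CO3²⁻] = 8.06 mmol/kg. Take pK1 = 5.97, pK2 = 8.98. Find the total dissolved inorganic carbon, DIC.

CA = [HCO3⁻] + 2[CO3²⁻] = (α₁ + 2α₂)·DIC
At pH 7.93: [H⁺]/K1 = 10^-1.96 = 0.010965, K2/[H⁺] = 10^-1.05 = 0.089125
α₁ = 1/(1 + 0.010965 + 0.089125) = 1/1.1001 = 0.9090; α₂ = α₁·K2/[H⁺] = 0.08102
α₁ + 2α₂ = 1.0710
DIC = CA / (α₁ + 2α₂) = 8.06 / 1.0710 = 7.53 mmol/kg

DIC = 7.53 mmol/kg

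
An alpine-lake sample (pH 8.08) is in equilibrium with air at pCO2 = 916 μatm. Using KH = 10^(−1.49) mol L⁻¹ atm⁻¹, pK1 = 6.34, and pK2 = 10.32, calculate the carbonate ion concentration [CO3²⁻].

[CO2*] = KH · pCO2 = 10^(−1.49) × 916×10^-6 = 2.964×10^-5 mol/L
α₀ = 1/(1 + K1/[H⁺] + K1K2/[H⁺]²) = 1/(1 + 10^+1.74 + 10^-0.50) = 0.01777
DIC = [CO2*]/α₀ = 2.964×10^-5 / 0.01777 = 1.668 mmol/L
[CO3²⁻] = α₂·DIC; α₂ = 0.005620, so [CO3²⁻] = 0.005620 × 1.668 = 0.00937 mmol/L = 9.37 μmol/L

[CO3²⁻] = 9.37 μmol/L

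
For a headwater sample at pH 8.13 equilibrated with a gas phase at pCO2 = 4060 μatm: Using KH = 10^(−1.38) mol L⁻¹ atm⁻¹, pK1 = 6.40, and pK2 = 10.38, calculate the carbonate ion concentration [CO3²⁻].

[CO3²⁻] = 0.0511 mmol/L

[CO2*] = KH · pCO2 = 10^(−1.38) × 4060×10^-6 = 1.692×10^-4 mol/L
α₀ = 1/(1 + K1/[H⁺] + K1K2/[H⁺]²) = 1/(1 + 10^+1.73 + 10^-0.52) = 0.01818
DIC = [CO2*]/α₀ = 1.692×10^-4 / 0.01818 = 9.310 mmol/L
[CO3²⁻] = α₂·DIC; α₂ = 0.005490, so [CO3²⁻] = 0.005490 × 9.310 = 0.0511 mmol/L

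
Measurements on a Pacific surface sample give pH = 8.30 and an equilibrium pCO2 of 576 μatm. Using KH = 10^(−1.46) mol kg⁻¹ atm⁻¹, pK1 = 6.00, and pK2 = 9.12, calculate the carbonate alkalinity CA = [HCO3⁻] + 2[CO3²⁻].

CA = 5.19 mmol/kg

[CO2*] = KH · pCO2 = 10^(−1.46) × 576×10^-6 = 1.997×10^-5 mol/kg
α₀ = 1/(1 + K1/[H⁺] + K1K2/[H⁺]²) = 1/(1 + 10^+2.30 + 10^+1.48) = 0.004334
DIC = [CO2*]/α₀ = 1.997×10^-5 / 0.004334 = 4.608 mmol/kg
CA = (α₁ + 2α₂)·DIC = (0.8648 + 2×0.1309) × 4.608 = 5.19 mmol/kg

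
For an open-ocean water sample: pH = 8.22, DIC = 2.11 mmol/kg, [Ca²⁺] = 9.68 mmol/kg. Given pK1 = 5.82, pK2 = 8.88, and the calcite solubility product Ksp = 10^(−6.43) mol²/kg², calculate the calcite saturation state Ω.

Ω = 9.84

α₂ = 1 / (1 + [H⁺]/K2 + [H⁺]²/(K1K2)) = 1 / (1 + 10^+0.66 + 10^-1.74)
   = 1 / (1 + 4.5709 + 0.018197) = 1/5.5891 = 0.1789
[CO3²⁻] = α₂ × DIC = 0.1789 × 2.11 = 0.3775 mmol/kg
Ksp = 10^(−6.43) = 3.715×10^-7
Ω = [Ca²⁺][CO3²⁻]/Ksp = (9.68×10^-3)(3.775×10^-4) / 3.715×10^-7 = 9.84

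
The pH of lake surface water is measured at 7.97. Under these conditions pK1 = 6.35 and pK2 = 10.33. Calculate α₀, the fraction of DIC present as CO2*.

α₀ = 1 / (1 + K1/[H⁺] + K1K2/[H⁺]²) = 1 / (1 + 10^+1.62 + 10^-0.74)
   = 1 / (1 + 41.687 + 0.18197) = 1/42.869 = 0.02333

α₀ = 0.0233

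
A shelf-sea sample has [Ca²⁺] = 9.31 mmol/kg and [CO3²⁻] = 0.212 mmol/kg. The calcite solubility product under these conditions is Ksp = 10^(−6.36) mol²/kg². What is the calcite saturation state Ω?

Ksp = 10^(−6.36) = 4.365×10^-7
Ω = [Ca²⁺][CO3²⁻]/Ksp = (9.31×10^-3)(0.212×10^-3) / 4.365×10^-7 = 4.52

Ω = 4.52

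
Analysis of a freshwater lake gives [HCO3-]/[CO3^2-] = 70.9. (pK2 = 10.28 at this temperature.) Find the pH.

pH = 8.43

From K2 = [H⁺][CO3^2-]/[HCO3-]:  pH = pK2 − log₁₀([HCO3-]/[CO3^2-])
log₁₀(70.9) = +1.851
pH = 10.28 − (+1.851) = 8.43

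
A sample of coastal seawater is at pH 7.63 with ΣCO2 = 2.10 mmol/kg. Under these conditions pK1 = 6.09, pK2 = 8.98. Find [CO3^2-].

α₂ = 1 / (1 + [H⁺]/K2 + [H⁺]²/(K1K2)) = 1 / (1 + 10^+1.35 + 10^-0.19)
   = 1 / (1 + 22.387 + 0.64565) = 1/24.033 = 0.04161
[CO3²⁻] = α₂ × DIC = 0.04161 × 2.10 = 0.0874 mmol/kg

[CO3²⁻] = 0.0874 mmol/kg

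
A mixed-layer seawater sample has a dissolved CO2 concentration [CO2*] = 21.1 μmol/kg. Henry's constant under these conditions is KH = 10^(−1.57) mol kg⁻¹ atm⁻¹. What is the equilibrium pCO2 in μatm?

KH = 10^(−1.57) = 2.692×10^-2 mol kg⁻¹ atm⁻¹
pCO2 = [CO2*]/KH = 21.1×10^-6 / 2.692×10^-2 = 7.84×10^-4 atm = 784 μatm

pCO2 = 784 μatm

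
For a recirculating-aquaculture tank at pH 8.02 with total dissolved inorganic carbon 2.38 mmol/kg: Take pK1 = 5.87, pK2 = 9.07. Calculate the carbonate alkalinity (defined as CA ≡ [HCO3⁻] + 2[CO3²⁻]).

CA = [HCO3⁻] + 2[CO3²⁻] = (α₁ + 2α₂)·DIC
At pH 8.02: [H⁺]/K1 = 10^-2.15 = 0.0070795, K2/[H⁺] = 10^-1.05 = 0.089125
α₁ = 1/(1 + 0.0070795 + 0.089125) = 1/1.0962 = 0.9122; α₂ = α₁·K2/[H⁺] = 0.08130
α₁ + 2α₂ = 1.0748
CA = 1.0748 × 2.38 = 2.56 mmol/kg

CA = 2.56 mmol/kg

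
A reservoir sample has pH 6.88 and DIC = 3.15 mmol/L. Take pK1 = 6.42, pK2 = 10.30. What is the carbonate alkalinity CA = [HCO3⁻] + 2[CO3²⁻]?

CA = [HCO3⁻] + 2[CO3²⁻] = (α₁ + 2α₂)·DIC
At pH 6.88: [H⁺]/K1 = 10^-0.46 = 0.34674, K2/[H⁺] = 10^-3.42 = 0.00038019
α₁ = 1/(1 + 0.34674 + 0.00038019) = 1/1.3471 = 0.7423; α₂ = α₁·K2/[H⁺] = 0.0002822
α₁ + 2α₂ = 0.7429
CA = 0.7429 × 3.15 = 2.34 mmol/L

CA = 2.34 mmol/L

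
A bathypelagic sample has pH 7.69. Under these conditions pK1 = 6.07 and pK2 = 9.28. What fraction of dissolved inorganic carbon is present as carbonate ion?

α₂ = 0.0245

α₂ = 1 / (1 + [H⁺]/K2 + [H⁺]²/(K1K2)) = 1 / (1 + 10^+1.59 + 10^-0.03)
   = 1 / (1 + 38.905 + 0.93325) = 1/40.838 = 0.02449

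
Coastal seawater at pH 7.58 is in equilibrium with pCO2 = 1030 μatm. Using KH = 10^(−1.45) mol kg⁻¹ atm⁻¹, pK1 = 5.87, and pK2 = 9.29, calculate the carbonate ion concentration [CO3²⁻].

[CO2*] = KH · pCO2 = 10^(−1.45) × 1030×10^-6 = 3.655×10^-5 mol/kg
α₀ = 1/(1 + K1/[H⁺] + K1K2/[H⁺]²) = 1/(1 + 10^+1.71 + 10^+0.00) = 0.01877
DIC = [CO2*]/α₀ = 3.655×10^-5 / 0.01877 = 1.947 mmol/kg
[CO3²⁻] = α₂·DIC; α₂ = 0.01877, so [CO3²⁻] = 0.01877 × 1.947 = 0.0365 mmol/kg

[CO3²⁻] = 0.0365 mmol/kg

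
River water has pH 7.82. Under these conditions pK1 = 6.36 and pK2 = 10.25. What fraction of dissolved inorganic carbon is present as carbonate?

α₂ = 1 / (1 + [H⁺]/K2 + [H⁺]²/(K1K2)) = 1 / (1 + 10^+2.43 + 10^+0.97)
   = 1 / (1 + 269.15 + 9.3325) = 1/279.49 = 0.003578

α₂ = 0.00358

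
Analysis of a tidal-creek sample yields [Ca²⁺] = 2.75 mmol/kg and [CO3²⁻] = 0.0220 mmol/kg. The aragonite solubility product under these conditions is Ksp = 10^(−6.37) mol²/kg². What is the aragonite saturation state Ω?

Ksp = 10^(−6.37) = 4.266×10^-7
Ω = [Ca²⁺][CO3²⁻]/Ksp = (2.75×10^-3)(0.0220×10^-3) / 4.266×10^-7 = 0.142

Ω = 0.142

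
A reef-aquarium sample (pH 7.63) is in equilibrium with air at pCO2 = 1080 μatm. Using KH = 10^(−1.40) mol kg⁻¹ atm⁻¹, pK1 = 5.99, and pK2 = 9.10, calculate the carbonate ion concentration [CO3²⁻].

[CO3²⁻] = 0.0636 mmol/kg

[CO2*] = KH · pCO2 = 10^(−1.40) × 1080×10^-6 = 4.300×10^-5 mol/kg
α₀ = 1/(1 + K1/[H⁺] + K1K2/[H⁺]²) = 1/(1 + 10^+1.64 + 10^+0.17) = 0.02168
DIC = [CO2*]/α₀ = 4.300×10^-5 / 0.02168 = 1.983 mmol/kg
[CO3²⁻] = α₂·DIC; α₂ = 0.03206, so [CO3²⁻] = 0.03206 × 1.983 = 0.0636 mmol/kg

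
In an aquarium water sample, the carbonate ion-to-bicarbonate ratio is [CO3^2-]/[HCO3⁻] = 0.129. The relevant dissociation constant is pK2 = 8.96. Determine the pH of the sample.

From K2 = [H⁺][CO3^2-]/[HCO3⁻]:  pH = pK2 + log₁₀([CO3^2-]/[HCO3⁻])
log₁₀(0.129) = -0.889
pH = 8.96 + (-0.889) = 8.07

pH = 8.07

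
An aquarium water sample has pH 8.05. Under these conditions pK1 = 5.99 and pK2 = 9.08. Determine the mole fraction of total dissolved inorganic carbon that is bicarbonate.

α₁ = 0.907

α₁ = 1 / (1 + [H⁺]/K1 + K2/[H⁺]) = 1 / (1 + 10^-2.06 + 10^-1.03)
   = 1 / (1 + 0.0087096 + 0.093325) = 1/1.1020 = 0.9074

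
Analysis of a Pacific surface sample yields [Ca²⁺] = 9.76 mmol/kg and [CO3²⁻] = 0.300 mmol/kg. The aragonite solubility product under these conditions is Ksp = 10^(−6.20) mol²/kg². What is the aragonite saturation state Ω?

Ω = 4.64

Ksp = 10^(−6.20) = 6.310×10^-7
Ω = [Ca²⁺][CO3²⁻]/Ksp = (9.76×10^-3)(0.300×10^-3) / 6.310×10^-7 = 4.64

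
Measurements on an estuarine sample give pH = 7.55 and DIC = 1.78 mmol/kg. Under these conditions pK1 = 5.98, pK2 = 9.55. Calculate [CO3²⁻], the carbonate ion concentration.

[CO3²⁻] = 17.2 μmol/kg

α₂ = 1 / (1 + [H⁺]/K2 + [H⁺]²/(K1K2)) = 1 / (1 + 10^+2.00 + 10^+0.43)
   = 1 / (1 + 100.00 + 2.6915) = 1/103.69 = 0.009644
[CO3²⁻] = α₂ × DIC = 0.009644 × 1.78 = 0.0172 mmol/kg = 17.2 μmol/kg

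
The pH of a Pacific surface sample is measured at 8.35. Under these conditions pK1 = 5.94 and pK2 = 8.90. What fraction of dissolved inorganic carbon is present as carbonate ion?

α₂ = 1 / (1 + [H⁺]/K2 + [H⁺]²/(K1K2)) = 1 / (1 + 10^+0.55 + 10^-1.86)
   = 1 / (1 + 3.5481 + 0.013804) = 1/4.5619 = 0.2192

α₂ = 0.219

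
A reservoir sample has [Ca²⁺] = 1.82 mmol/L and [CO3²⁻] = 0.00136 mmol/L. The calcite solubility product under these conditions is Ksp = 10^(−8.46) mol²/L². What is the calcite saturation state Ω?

Ω = 0.714

Ksp = 10^(−8.46) = 3.467×10^-9
Ω = [Ca²⁺][CO3²⁻]/Ksp = (1.82×10^-3)(0.00136×10^-3) / 3.467×10^-9 = 0.714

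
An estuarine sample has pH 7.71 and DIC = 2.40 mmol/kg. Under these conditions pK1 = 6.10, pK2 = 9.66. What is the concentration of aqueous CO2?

α₀ = 1 / (1 + K1/[H⁺] + K1K2/[H⁺]²) = 1 / (1 + 10^+1.61 + 10^-0.34)
   = 1 / (1 + 40.738 + 0.45709) = 1/42.195 = 0.02370
[CO2*] = α₀ × DIC = 0.02370 × 2.40 = 0.0569 mmol/kg

[CO2*] = 0.0569 mmol/kg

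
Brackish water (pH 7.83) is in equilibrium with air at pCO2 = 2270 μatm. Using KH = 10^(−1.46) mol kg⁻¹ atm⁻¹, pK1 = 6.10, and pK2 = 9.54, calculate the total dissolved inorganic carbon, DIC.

[CO2*] = KH · pCO2 = 10^(−1.46) × 2270×10^-6 = 7.871×10^-5 mol/kg
α₀ = 1/(1 + K1/[H⁺] + K1K2/[H⁺]²) = 1/(1 + 10^+1.73 + 10^+0.02) = 0.01794
DIC = [CO2*]/α₀ = 7.871×10^-5 / 0.01794 = 4.39 mmol/kg

DIC = 4.39 mmol/kg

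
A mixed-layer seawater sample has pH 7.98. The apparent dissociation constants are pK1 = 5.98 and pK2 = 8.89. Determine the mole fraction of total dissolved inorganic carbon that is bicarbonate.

α₁ = 0.883

α₁ = 1 / (1 + [H⁺]/K1 + K2/[H⁺]) = 1 / (1 + 10^-2.00 + 10^-0.91)
   = 1 / (1 + 0.010000 + 0.12303) = 1/1.1330 = 0.8826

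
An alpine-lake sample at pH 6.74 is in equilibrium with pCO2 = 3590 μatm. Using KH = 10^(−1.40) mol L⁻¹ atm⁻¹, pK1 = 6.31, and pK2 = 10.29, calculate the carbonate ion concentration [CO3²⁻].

[CO2*] = KH · pCO2 = 10^(−1.40) × 3590×10^-6 = 1.429×10^-4 mol/L
α₀ = 1/(1 + K1/[H⁺] + K1K2/[H⁺]²) = 1/(1 + 10^+0.43 + 10^-3.12) = 0.2708
DIC = [CO2*]/α₀ = 1.429×10^-4 / 0.2708 = 0.5277 mmol/L
[CO3²⁻] = α₂·DIC; α₂ = 0.0002054, so [CO3²⁻] = 0.0002054 × 0.5277 = 0.000108 mmol/L = 0.108 μmol/L

[CO3²⁻] = 0.108 μmol/L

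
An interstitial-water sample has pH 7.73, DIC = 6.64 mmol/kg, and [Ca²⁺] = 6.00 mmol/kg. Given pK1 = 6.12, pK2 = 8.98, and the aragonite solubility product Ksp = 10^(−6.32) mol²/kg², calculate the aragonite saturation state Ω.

Ω = 4.33

α₂ = 1 / (1 + [H⁺]/K2 + [H⁺]²/(K1K2)) = 1 / (1 + 10^+1.25 + 10^-0.36)
   = 1 / (1 + 17.783 + 0.43652) = 1/19.219 = 0.05203
[CO3²⁻] = α₂ × DIC = 0.05203 × 6.64 = 0.3455 mmol/kg
Ksp = 10^(−6.32) = 4.786×10^-7
Ω = [Ca²⁺][CO3²⁻]/Ksp = (6.00×10^-3)(3.455×10^-4) / 4.786×10^-7 = 4.33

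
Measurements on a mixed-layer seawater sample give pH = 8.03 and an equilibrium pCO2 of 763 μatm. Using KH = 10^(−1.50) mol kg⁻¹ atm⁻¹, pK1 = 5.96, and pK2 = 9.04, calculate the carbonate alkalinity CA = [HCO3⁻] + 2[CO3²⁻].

[CO2*] = KH · pCO2 = 10^(−1.50) × 763×10^-6 = 2.413×10^-5 mol/kg
α₀ = 1/(1 + K1/[H⁺] + K1K2/[H⁺]²) = 1/(1 + 10^+2.07 + 10^+1.06) = 0.007694
DIC = [CO2*]/α₀ = 2.413×10^-5 / 0.007694 = 3.136 mmol/kg
CA = (α₁ + 2α₂)·DIC = (0.9040 + 2×0.08834) × 3.136 = 3.39 mmol/kg

CA = 3.39 mmol/kg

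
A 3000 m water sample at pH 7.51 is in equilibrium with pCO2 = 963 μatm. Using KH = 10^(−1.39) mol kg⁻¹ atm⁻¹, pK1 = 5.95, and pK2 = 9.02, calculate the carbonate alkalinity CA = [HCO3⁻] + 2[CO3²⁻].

[CO2*] = KH · pCO2 = 10^(−1.39) × 963×10^-6 = 3.923×10^-5 mol/kg
α₀ = 1/(1 + K1/[H⁺] + K1K2/[H⁺]²) = 1/(1 + 10^+1.56 + 10^+0.05) = 0.02602
DIC = [CO2*]/α₀ = 3.923×10^-5 / 0.02602 = 1.508 mmol/kg
CA = (α₁ + 2α₂)·DIC = (0.9448 + 2×0.02920) × 1.508 = 1.51 mmol/kg

CA = 1.51 mmol/kg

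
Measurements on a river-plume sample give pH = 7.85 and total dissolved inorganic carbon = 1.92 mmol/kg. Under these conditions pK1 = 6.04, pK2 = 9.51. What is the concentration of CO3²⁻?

[CO3²⁻] = 0.0405 mmol/kg

α₂ = 1 / (1 + [H⁺]/K2 + [H⁺]²/(K1K2)) = 1 / (1 + 10^+1.66 + 10^-0.15)
   = 1 / (1 + 45.709 + 0.70795) = 1/47.417 = 0.02109
[CO3²⁻] = α₂ × DIC = 0.02109 × 1.92 = 0.0405 mmol/kg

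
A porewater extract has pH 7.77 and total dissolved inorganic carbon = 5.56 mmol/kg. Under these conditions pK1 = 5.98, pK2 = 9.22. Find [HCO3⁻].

α₁ = 1 / (1 + [H⁺]/K1 + K2/[H⁺]) = 1 / (1 + 10^-1.79 + 10^-1.45)
   = 1 / (1 + 0.016218 + 0.035481) = 1/1.0517 = 0.9508
[HCO3⁻] = α₁ × DIC = 0.9508 × 5.56 = 5.29 mmol/kg

[HCO3⁻] = 5.29 mmol/kg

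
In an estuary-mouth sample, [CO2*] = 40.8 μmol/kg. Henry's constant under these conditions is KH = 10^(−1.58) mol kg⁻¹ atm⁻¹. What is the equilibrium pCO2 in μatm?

KH = 10^(−1.58) = 2.630×10^-2 mol kg⁻¹ atm⁻¹
pCO2 = [CO2*]/KH = 40.8×10^-6 / 2.630×10^-2 = 1.55×10^-3 atm = 1550 μatm

pCO2 = 1550 μatm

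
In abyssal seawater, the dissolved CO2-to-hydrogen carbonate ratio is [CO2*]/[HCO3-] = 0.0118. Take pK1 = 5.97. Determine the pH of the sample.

From K1 = [H⁺][HCO3-]/[CO2*]:  pH = pK1 − log₁₀([CO2*]/[HCO3-])
log₁₀(0.0118) = -1.928
pH = 5.97 − (-1.928) = 7.90

pH = 7.90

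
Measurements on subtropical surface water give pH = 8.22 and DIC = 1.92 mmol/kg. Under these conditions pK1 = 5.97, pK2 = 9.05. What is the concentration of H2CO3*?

α₀ = 1 / (1 + K1/[H⁺] + K1K2/[H⁺]²) = 1 / (1 + 10^+2.25 + 10^+1.42)
   = 1 / (1 + 177.83 + 26.303) = 1/205.13 = 0.004875
[CO2*] = α₀ × DIC = 0.004875 × 1.92 = 0.00936 mmol/kg = 9.36 μmol/kg

[CO2*] = 9.36 μmol/kg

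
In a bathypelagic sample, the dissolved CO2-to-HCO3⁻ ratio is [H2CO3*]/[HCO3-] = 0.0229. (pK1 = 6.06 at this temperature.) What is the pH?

pH = 7.70

From K1 = [H⁺][HCO3-]/[H2CO3*]:  pH = pK1 − log₁₀([H2CO3*]/[HCO3-])
log₁₀(0.0229) = -1.640
pH = 6.06 − (-1.640) = 7.70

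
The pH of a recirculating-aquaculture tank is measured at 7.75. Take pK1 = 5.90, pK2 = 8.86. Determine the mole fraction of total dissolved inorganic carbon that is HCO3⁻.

α₁ = 1 / (1 + [H⁺]/K1 + K2/[H⁺]) = 1 / (1 + 10^-1.85 + 10^-1.11)
   = 1 / (1 + 0.014125 + 0.077625) = 1/1.0918 = 0.9160

α₁ = 0.916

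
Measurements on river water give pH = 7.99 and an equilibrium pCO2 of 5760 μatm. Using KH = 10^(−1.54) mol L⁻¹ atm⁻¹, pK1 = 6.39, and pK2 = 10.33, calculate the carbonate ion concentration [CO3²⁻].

[CO3²⁻] = 0.0302 mmol/L

[CO2*] = KH · pCO2 = 10^(−1.54) × 5760×10^-6 = 1.661×10^-4 mol/L
α₀ = 1/(1 + K1/[H⁺] + K1K2/[H⁺]²) = 1/(1 + 10^+1.60 + 10^-0.74) = 0.02439
DIC = [CO2*]/α₀ = 1.661×10^-4 / 0.02439 = 6.810 mmol/L
[CO3²⁻] = α₂·DIC; α₂ = 0.004439, so [CO3²⁻] = 0.004439 × 6.810 = 0.0302 mmol/L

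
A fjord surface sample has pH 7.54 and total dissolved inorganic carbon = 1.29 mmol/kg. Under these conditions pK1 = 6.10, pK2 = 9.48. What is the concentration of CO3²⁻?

[CO3²⁻] = 14.1 μmol/kg

α₂ = 1 / (1 + [H⁺]/K2 + [H⁺]²/(K1K2)) = 1 / (1 + 10^+1.94 + 10^+0.50)
   = 1 / (1 + 87.096 + 3.1623) = 1/91.259 = 0.01096
[CO3²⁻] = α₂ × DIC = 0.01096 × 1.29 = 0.0141 mmol/kg = 14.1 μmol/kg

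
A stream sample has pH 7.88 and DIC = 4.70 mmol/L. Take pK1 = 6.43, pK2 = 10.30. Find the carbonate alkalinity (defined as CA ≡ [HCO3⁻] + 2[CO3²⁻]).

CA = 4.56 mmol/L

CA = [HCO3⁻] + 2[CO3²⁻] = (α₁ + 2α₂)·DIC
At pH 7.88: [H⁺]/K1 = 10^-1.45 = 0.035481, K2/[H⁺] = 10^-2.42 = 0.0038019
α₁ = 1/(1 + 0.035481 + 0.0038019) = 1/1.0393 = 0.9622; α₂ = α₁·K2/[H⁺] = 0.003658
α₁ + 2α₂ = 0.9695
CA = 0.9695 × 4.70 = 4.56 mmol/L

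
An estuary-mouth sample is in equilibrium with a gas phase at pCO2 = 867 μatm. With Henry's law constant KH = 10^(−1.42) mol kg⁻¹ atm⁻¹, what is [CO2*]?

[CO2*] = 33.0 μmol/kg

KH = 10^(−1.42) = 3.802×10^-2 mol kg⁻¹ atm⁻¹
[CO2*] = KH · pCO2 = 3.802×10^-2 × 867×10^-6 atm = 3.30×10^-5 mol/kg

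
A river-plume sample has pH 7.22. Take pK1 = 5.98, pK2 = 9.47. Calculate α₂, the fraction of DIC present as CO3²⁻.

α₂ = 1 / (1 + [H⁺]/K2 + [H⁺]²/(K1K2)) = 1 / (1 + 10^+2.25 + 10^+1.01)
   = 1 / (1 + 177.83 + 10.233) = 1/189.06 = 0.005289

α₂ = 0.00529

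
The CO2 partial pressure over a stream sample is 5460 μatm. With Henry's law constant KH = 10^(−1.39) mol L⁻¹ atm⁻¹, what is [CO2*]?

[CO2*] = 222 μmol/L

KH = 10^(−1.39) = 4.074×10^-2 mol L⁻¹ atm⁻¹
[CO2*] = KH · pCO2 = 4.074×10^-2 × 5460×10^-6 atm = 2.22×10^-4 mol/L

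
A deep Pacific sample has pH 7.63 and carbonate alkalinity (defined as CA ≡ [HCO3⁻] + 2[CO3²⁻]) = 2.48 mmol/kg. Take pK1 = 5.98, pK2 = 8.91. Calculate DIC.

CA = [HCO3⁻] + 2[CO3²⁻] = (α₁ + 2α₂)·DIC
At pH 7.63: [H⁺]/K1 = 10^-1.65 = 0.022387, K2/[H⁺] = 10^-1.28 = 0.052481
α₁ = 1/(1 + 0.022387 + 0.052481) = 1/1.0749 = 0.9303; α₂ = α₁·K2/[H⁺] = 0.04883
α₁ + 2α₂ = 1.0280
DIC = CA / (α₁ + 2α₂) = 2.48 / 1.0280 = 2.41 mmol/kg

DIC = 2.41 mmol/kg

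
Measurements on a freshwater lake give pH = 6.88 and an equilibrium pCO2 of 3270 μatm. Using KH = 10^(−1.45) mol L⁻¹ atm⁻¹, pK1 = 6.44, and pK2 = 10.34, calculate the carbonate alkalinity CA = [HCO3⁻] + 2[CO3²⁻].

[CO2*] = KH · pCO2 = 10^(−1.45) × 3270×10^-6 = 1.160×10^-4 mol/L
α₀ = 1/(1 + K1/[H⁺] + K1K2/[H⁺]²) = 1/(1 + 10^+0.44 + 10^-3.02) = 0.2663
DIC = [CO2*]/α₀ = 1.160×10^-4 / 0.2663 = 0.4357 mmol/L
CA = (α₁ + 2α₂)·DIC = (0.7334 + 2×0.0002543) × 0.4357 = 0.320 mmol/L

CA = 0.320 mmol/L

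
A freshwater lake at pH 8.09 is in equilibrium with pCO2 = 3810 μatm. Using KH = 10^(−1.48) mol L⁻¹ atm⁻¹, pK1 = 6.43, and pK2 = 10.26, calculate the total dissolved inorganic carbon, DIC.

DIC = 5.93 mmol/L

[CO2*] = KH · pCO2 = 10^(−1.48) × 3810×10^-6 = 1.262×10^-4 mol/L
α₀ = 1/(1 + K1/[H⁺] + K1K2/[H⁺]²) = 1/(1 + 10^+1.66 + 10^-0.51) = 0.02127
DIC = [CO2*]/α₀ = 1.262×10^-4 / 0.02127 = 5.93 mmol/L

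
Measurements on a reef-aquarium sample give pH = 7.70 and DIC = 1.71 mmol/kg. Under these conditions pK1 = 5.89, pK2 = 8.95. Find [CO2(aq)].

[CO2*] = 0.0247 mmol/kg

α₀ = 1 / (1 + K1/[H⁺] + K1K2/[H⁺]²) = 1 / (1 + 10^+1.81 + 10^+0.56)
   = 1 / (1 + 64.565 + 3.6308) = 1/69.196 = 0.01445
[CO2*] = α₀ × DIC = 0.01445 × 1.71 = 0.0247 mmol/kg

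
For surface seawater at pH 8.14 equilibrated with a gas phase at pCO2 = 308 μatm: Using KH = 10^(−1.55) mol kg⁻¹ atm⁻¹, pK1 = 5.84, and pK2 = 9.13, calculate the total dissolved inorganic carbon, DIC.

DIC = 1.92 mmol/kg

[CO2*] = KH · pCO2 = 10^(−1.55) × 308×10^-6 = 8.681×10^-6 mol/kg
α₀ = 1/(1 + K1/[H⁺] + K1K2/[H⁺]²) = 1/(1 + 10^+2.30 + 10^+1.31) = 0.004526
DIC = [CO2*]/α₀ = 8.681×10^-6 / 0.004526 = 1.92 mmol/kg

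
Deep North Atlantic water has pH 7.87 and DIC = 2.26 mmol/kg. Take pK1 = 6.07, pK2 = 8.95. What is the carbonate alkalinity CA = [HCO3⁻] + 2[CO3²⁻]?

CA = 2.40 mmol/kg

CA = [HCO3⁻] + 2[CO3²⁻] = (α₁ + 2α₂)·DIC
At pH 7.87: [H⁺]/K1 = 10^-1.80 = 0.015849, K2/[H⁺] = 10^-1.08 = 0.083176
α₁ = 1/(1 + 0.015849 + 0.083176) = 1/1.0990 = 0.9099; α₂ = α₁·K2/[H⁺] = 0.07568
α₁ + 2α₂ = 1.0613
CA = 1.0613 × 2.26 = 2.40 mmol/kg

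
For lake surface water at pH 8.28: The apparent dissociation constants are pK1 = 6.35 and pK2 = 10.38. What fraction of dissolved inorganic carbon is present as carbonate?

α₂ = 0.00779

α₂ = 1 / (1 + [H⁺]/K2 + [H⁺]²/(K1K2)) = 1 / (1 + 10^+2.10 + 10^+0.17)
   = 1 / (1 + 125.89 + 1.4791) = 1/128.37 = 0.007790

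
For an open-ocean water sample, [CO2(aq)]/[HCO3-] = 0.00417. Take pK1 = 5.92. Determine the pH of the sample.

From K1 = [H⁺][HCO3-]/[CO2(aq)]:  pH = pK1 − log₁₀([CO2(aq)]/[HCO3-])
log₁₀(0.00417) = -2.380
pH = 5.92 − (-2.380) = 8.30

pH = 8.30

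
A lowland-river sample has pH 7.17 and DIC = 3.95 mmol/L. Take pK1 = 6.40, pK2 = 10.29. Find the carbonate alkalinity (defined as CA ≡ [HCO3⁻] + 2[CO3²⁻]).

CA = [HCO3⁻] + 2[CO3²⁻] = (α₁ + 2α₂)·DIC
At pH 7.17: [H⁺]/K1 = 10^-0.77 = 0.16982, K2/[H⁺] = 10^-3.12 = 0.00075858
α₁ = 1/(1 + 0.16982 + 0.00075858) = 1/1.1706 = 0.8543; α₂ = α₁·K2/[H⁺] = 0.0006480
α₁ + 2α₂ = 0.8556
CA = 0.8556 × 3.95 = 3.38 mmol/L

CA = 3.38 mmol/L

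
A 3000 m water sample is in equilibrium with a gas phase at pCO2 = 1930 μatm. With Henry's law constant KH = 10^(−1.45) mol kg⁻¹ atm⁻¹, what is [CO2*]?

[CO2*] = 68.5 μmol/kg

KH = 10^(−1.45) = 3.548×10^-2 mol kg⁻¹ atm⁻¹
[CO2*] = KH · pCO2 = 3.548×10^-2 × 1930×10^-6 atm = 6.85×10^-5 mol/kg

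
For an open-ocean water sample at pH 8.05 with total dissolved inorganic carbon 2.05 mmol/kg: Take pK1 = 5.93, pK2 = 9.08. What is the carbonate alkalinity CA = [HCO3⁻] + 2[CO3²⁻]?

CA = 2.21 mmol/kg

CA = [HCO3⁻] + 2[CO3²⁻] = (α₁ + 2α₂)·DIC
At pH 8.05: [H⁺]/K1 = 10^-2.12 = 0.0075858, K2/[H⁺] = 10^-1.03 = 0.093325
α₁ = 1/(1 + 0.0075858 + 0.093325) = 1/1.1009 = 0.9083; α₂ = α₁·K2/[H⁺] = 0.08477
α₁ + 2α₂ = 1.0779
CA = 1.0779 × 2.05 = 2.21 mmol/kg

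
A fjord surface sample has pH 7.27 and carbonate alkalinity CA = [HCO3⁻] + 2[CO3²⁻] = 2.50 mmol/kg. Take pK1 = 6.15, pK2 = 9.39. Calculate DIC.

DIC = 2.67 mmol/kg

CA = [HCO3⁻] + 2[CO3²⁻] = (α₁ + 2α₂)·DIC
At pH 7.27: [H⁺]/K1 = 10^-1.12 = 0.075858, K2/[H⁺] = 10^-2.12 = 0.0075858
α₁ = 1/(1 + 0.075858 + 0.0075858) = 1/1.0834 = 0.9230; α₂ = α₁·K2/[H⁺] = 0.007002
α₁ + 2α₂ = 0.9370
DIC = CA / (α₁ + 2α₂) = 2.50 / 0.9370 = 2.67 mmol/kg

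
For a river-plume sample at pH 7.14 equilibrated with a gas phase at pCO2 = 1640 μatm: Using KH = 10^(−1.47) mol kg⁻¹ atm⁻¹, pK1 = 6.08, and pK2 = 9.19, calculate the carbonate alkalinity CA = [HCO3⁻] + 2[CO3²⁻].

[CO2*] = KH · pCO2 = 10^(−1.47) × 1640×10^-6 = 5.557×10^-5 mol/kg
α₀ = 1/(1 + K1/[H⁺] + K1K2/[H⁺]²) = 1/(1 + 10^+1.06 + 10^-0.99) = 0.07947
DIC = [CO2*]/α₀ = 5.557×10^-5 / 0.07947 = 0.6993 mmol/kg
CA = (α₁ + 2α₂)·DIC = (0.9124 + 2×0.008132) × 0.6993 = 0.649 mmol/kg

CA = 0.649 mmol/kg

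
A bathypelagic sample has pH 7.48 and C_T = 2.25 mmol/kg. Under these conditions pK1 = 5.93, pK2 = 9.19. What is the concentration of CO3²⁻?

α₂ = 1 / (1 + [H⁺]/K2 + [H⁺]²/(K1K2)) = 1 / (1 + 10^+1.71 + 10^+0.16)
   = 1 / (1 + 51.286 + 1.4454) = 1/53.732 = 0.01861
[CO3²⁻] = α₂ × DIC = 0.01861 × 2.25 = 0.0419 mmol/kg

[CO3²⁻] = 0.0419 mmol/kg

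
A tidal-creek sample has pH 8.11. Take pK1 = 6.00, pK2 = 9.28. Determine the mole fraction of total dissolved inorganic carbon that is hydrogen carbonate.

α₁ = 0.930

α₁ = 1 / (1 + [H⁺]/K1 + K2/[H⁺]) = 1 / (1 + 10^-2.11 + 10^-1.17)
   = 1 / (1 + 0.0077625 + 0.067608) = 1/1.0754 = 0.9299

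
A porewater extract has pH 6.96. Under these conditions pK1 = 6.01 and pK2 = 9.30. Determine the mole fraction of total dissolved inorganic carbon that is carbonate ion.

α₂ = 1 / (1 + [H⁺]/K2 + [H⁺]²/(K1K2)) = 1 / (1 + 10^+2.34 + 10^+1.39)
   = 1 / (1 + 218.78 + 24.547) = 1/244.32 = 0.004093

α₂ = 0.00409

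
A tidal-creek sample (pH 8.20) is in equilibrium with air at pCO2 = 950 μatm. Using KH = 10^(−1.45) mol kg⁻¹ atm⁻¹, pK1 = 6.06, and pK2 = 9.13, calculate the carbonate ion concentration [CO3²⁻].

[CO2*] = KH · pCO2 = 10^(−1.45) × 950×10^-6 = 3.371×10^-5 mol/kg
α₀ = 1/(1 + K1/[H⁺] + K1K2/[H⁺]²) = 1/(1 + 10^+2.14 + 10^+1.21) = 0.006441
DIC = [CO2*]/α₀ = 3.371×10^-5 / 0.006441 = 5.233 mmol/kg
[CO3²⁻] = α₂·DIC; α₂ = 0.1045, so [CO3²⁻] = 0.1045 × 5.233 = 0.547 mmol/kg

[CO3²⁻] = 0.547 mmol/kg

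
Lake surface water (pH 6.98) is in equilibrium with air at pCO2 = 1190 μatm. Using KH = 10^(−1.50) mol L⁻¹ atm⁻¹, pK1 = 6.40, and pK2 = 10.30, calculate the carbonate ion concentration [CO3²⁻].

[CO3²⁻] = 0.0685 μmol/L

[CO2*] = KH · pCO2 = 10^(−1.50) × 1190×10^-6 = 3.763×10^-5 mol/L
α₀ = 1/(1 + K1/[H⁺] + K1K2/[H⁺]²) = 1/(1 + 10^+0.58 + 10^-2.74) = 0.2082
DIC = [CO2*]/α₀ = 3.763×10^-5 / 0.2082 = 0.1808 mmol/L
[CO3²⁻] = α₂·DIC; α₂ = 0.0003788, so [CO3²⁻] = 0.0003788 × 0.1808 = 6.85×10^-5 mmol/L = 0.0685 μmol/L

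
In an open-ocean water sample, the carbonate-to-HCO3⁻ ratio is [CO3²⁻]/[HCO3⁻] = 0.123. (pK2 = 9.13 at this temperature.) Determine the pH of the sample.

pH = 8.22

From K2 = [H⁺][CO3²⁻]/[HCO3⁻]:  pH = pK2 + log₁₀([CO3²⁻]/[HCO3⁻])
log₁₀(0.123) = -0.910
pH = 9.13 + (-0.910) = 8.22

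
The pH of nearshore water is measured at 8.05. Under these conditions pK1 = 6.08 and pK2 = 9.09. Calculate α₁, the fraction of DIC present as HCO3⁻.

α₁ = 1 / (1 + [H⁺]/K1 + K2/[H⁺]) = 1 / (1 + 10^-1.97 + 10^-1.04)
   = 1 / (1 + 0.010715 + 0.091201) = 1/1.1019 = 0.9075

α₁ = 0.908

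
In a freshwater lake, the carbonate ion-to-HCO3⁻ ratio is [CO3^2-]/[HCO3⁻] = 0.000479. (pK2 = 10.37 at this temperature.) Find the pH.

pH = 7.05

From K2 = [H⁺][CO3^2-]/[HCO3⁻]:  pH = pK2 + log₁₀([CO3^2-]/[HCO3⁻])
log₁₀(0.000479) = -3.320
pH = 10.37 + (-3.320) = 7.05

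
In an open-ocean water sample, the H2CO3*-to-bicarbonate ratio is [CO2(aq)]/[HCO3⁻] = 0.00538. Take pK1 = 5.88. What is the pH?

pH = 8.15

From K1 = [H⁺][HCO3⁻]/[CO2(aq)]:  pH = pK1 − log₁₀([CO2(aq)]/[HCO3⁻])
log₁₀(0.00538) = -2.269
pH = 5.88 − (-2.269) = 8.15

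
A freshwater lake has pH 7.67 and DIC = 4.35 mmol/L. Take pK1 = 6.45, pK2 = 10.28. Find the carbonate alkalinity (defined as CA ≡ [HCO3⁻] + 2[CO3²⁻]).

CA = 4.11 mmol/L

CA = [HCO3⁻] + 2[CO3²⁻] = (α₁ + 2α₂)·DIC
At pH 7.67: [H⁺]/K1 = 10^-1.22 = 0.060256, K2/[H⁺] = 10^-2.61 = 0.0024547
α₁ = 1/(1 + 0.060256 + 0.0024547) = 1/1.0627 = 0.9410; α₂ = α₁·K2/[H⁺] = 0.002310
α₁ + 2α₂ = 0.9456
CA = 0.9456 × 4.35 = 4.11 mmol/L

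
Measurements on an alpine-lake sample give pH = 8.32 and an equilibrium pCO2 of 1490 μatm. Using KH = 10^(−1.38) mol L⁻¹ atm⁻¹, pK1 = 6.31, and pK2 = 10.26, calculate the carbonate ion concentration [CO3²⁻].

[CO3²⁻] = 0.0730 mmol/L

[CO2*] = KH · pCO2 = 10^(−1.38) × 1490×10^-6 = 6.211×10^-5 mol/L
α₀ = 1/(1 + K1/[H⁺] + K1K2/[H⁺]²) = 1/(1 + 10^+2.01 + 10^+0.07) = 0.009569
DIC = [CO2*]/α₀ = 6.211×10^-5 / 0.009569 = 6.491 mmol/L
[CO3²⁻] = α₂·DIC; α₂ = 0.01124, so [CO3²⁻] = 0.01124 × 6.491 = 0.0730 mmol/L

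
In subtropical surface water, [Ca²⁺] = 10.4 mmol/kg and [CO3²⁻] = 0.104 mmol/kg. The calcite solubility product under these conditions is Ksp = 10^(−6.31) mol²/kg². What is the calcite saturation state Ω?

Ω = 2.21

Ksp = 10^(−6.31) = 4.898×10^-7
Ω = [Ca²⁺][CO3²⁻]/Ksp = (10.4×10^-3)(0.104×10^-3) / 4.898×10^-7 = 2.21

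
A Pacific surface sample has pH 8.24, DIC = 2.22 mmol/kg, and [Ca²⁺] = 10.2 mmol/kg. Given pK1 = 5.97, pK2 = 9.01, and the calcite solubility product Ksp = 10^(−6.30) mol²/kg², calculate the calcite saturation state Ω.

Ω = 6.53

α₂ = 1 / (1 + [H⁺]/K2 + [H⁺]²/(K1K2)) = 1 / (1 + 10^+0.77 + 10^-1.50)
   = 1 / (1 + 5.8884 + 0.031623) = 1/6.9201 = 0.1445
[CO3²⁻] = α₂ × DIC = 0.1445 × 2.22 = 0.3208 mmol/kg
Ksp = 10^(−6.30) = 5.012×10^-7
Ω = [Ca²⁺][CO3²⁻]/Ksp = (10.2×10^-3)(3.208×10^-4) / 5.012×10^-7 = 6.53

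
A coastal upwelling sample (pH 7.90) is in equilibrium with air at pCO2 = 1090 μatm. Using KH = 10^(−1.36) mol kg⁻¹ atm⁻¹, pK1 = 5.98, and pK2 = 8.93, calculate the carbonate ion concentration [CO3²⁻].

[CO3²⁻] = 0.369 mmol/kg

[CO2*] = KH · pCO2 = 10^(−1.36) × 1090×10^-6 = 4.758×10^-5 mol/kg
α₀ = 1/(1 + K1/[H⁺] + K1K2/[H⁺]²) = 1/(1 + 10^+1.92 + 10^+0.89) = 0.01088
DIC = [CO2*]/α₀ = 4.758×10^-5 / 0.01088 = 4.374 mmol/kg
[CO3²⁻] = α₂·DIC; α₂ = 0.08443, so [CO3²⁻] = 0.08443 × 4.374 = 0.369 mmol/kg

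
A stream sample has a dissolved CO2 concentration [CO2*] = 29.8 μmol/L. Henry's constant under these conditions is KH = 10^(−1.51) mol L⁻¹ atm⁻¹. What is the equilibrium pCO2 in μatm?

pCO2 = 964 μatm

KH = 10^(−1.51) = 3.090×10^-2 mol L⁻¹ atm⁻¹
pCO2 = [CO2*]/KH = 29.8×10^-6 / 3.090×10^-2 = 9.64×10^-4 atm = 964 μatm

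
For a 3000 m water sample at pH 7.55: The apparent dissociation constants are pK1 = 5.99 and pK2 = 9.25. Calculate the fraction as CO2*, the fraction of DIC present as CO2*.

α₀ = 1 / (1 + K1/[H⁺] + K1K2/[H⁺]²) = 1 / (1 + 10^+1.56 + 10^-0.14)
   = 1 / (1 + 36.308 + 0.72444) = 1/38.032 = 0.02629

α₀ = 0.0263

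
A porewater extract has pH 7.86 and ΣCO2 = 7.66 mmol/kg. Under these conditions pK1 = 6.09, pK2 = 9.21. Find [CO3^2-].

α₂ = 1 / (1 + [H⁺]/K2 + [H⁺]²/(K1K2)) = 1 / (1 + 10^+1.35 + 10^-0.42)
   = 1 / (1 + 22.387 + 0.38019) = 1/23.767 = 0.04207
[CO3²⁻] = α₂ × DIC = 0.04207 × 7.66 = 0.322 mmol/kg

[CO3²⁻] = 0.322 mmol/kg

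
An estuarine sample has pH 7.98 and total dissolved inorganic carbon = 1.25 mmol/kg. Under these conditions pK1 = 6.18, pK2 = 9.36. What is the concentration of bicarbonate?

[HCO3⁻] = 1.18 mmol/kg

α₁ = 1 / (1 + [H⁺]/K1 + K2/[H⁺]) = 1 / (1 + 10^-1.80 + 10^-1.38)
   = 1 / (1 + 0.015849 + 0.041687) = 1/1.0575 = 0.9456
[HCO3⁻] = α₁ × DIC = 0.9456 × 1.25 = 1.18 mmol/kg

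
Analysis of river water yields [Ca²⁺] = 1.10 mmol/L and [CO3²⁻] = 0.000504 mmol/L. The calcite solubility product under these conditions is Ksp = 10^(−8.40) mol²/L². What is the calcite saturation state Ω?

Ω = 0.139

Ksp = 10^(−8.40) = 3.981×10^-9
Ω = [Ca²⁺][CO3²⁻]/Ksp = (1.10×10^-3)(0.000504×10^-3) / 3.981×10^-9 = 0.139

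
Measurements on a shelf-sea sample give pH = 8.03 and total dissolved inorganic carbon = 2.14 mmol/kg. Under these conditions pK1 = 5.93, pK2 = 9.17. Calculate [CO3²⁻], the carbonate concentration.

[CO3²⁻] = 0.143 mmol/kg

α₂ = 1 / (1 + [H⁺]/K2 + [H⁺]²/(K1K2)) = 1 / (1 + 10^+1.14 + 10^-0.96)
   = 1 / (1 + 13.804 + 0.10965) = 1/14.913 = 0.06705
[CO3²⁻] = α₂ × DIC = 0.06705 × 2.14 = 0.143 mmol/kg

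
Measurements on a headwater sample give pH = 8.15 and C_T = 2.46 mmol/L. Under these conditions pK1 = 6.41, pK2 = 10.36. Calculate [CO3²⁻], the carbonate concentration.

α₂ = 1 / (1 + [H⁺]/K2 + [H⁺]²/(K1K2)) = 1 / (1 + 10^+2.21 + 10^+0.47)
   = 1 / (1 + 162.18 + 2.9512) = 1/166.13 = 0.006019
[CO3²⁻] = α₂ × DIC = 0.006019 × 2.46 = 0.0148 mmol/L = 14.8 μmol/L

[CO3²⁻] = 14.8 μmol/L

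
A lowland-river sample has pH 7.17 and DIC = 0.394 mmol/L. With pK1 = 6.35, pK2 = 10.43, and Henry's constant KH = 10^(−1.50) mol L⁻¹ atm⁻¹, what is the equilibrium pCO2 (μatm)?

pCO2 = 1640 μatm

α₀ = 1 / (1 + K1/[H⁺] + K1K2/[H⁺]²) = 1 / (1 + 10^+0.82 + 10^-2.44)
   = 1 / (1 + 6.6069 + 0.0036308) = 1/7.6106 = 0.1314
[CO2*] = α₀ × DIC = 0.1314 × 0.394 = 0.05177 mmol/L
pCO2 = [CO2*]/KH = 5.177×10^-5 / 3.162×10^-2 = 1640 μatm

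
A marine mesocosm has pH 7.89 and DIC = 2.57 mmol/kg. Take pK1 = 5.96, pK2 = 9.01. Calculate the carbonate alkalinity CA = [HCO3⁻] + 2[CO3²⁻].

CA = [HCO3⁻] + 2[CO3²⁻] = (α₁ + 2α₂)·DIC
At pH 7.89: [H⁺]/K1 = 10^-1.93 = 0.011749, K2/[H⁺] = 10^-1.12 = 0.075858
α₁ = 1/(1 + 0.011749 + 0.075858) = 1/1.0876 = 0.9194; α₂ = α₁·K2/[H⁺] = 0.06975
α₁ + 2α₂ = 1.0589
CA = 1.0589 × 2.57 = 2.72 mmol/kg

CA = 2.72 mmol/kg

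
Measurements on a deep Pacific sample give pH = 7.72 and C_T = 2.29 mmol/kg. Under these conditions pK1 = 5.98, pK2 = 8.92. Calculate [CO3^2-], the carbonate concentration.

α₂ = 1 / (1 + [H⁺]/K2 + [H⁺]²/(K1K2)) = 1 / (1 + 10^+1.20 + 10^-0.54)
   = 1 / (1 + 15.849 + 0.28840) = 1/17.137 = 0.05835
[CO3²⁻] = α₂ × DIC = 0.05835 × 2.29 = 0.134 mmol/kg

[CO3²⁻] = 0.134 mmol/kg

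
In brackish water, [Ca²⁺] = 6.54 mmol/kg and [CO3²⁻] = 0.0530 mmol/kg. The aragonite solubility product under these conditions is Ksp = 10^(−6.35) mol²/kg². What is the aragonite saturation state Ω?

Ω = 0.776

Ksp = 10^(−6.35) = 4.467×10^-7
Ω = [Ca²⁺][CO3²⁻]/Ksp = (6.54×10^-3)(0.0530×10^-3) / 4.467×10^-7 = 0.776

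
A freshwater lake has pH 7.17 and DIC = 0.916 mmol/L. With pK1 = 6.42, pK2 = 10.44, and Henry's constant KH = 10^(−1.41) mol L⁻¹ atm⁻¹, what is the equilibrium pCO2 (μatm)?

pCO2 = 3550 μatm

α₀ = 1 / (1 + K1/[H⁺] + K1K2/[H⁺]²) = 1 / (1 + 10^+0.75 + 10^-2.52)
   = 1 / (1 + 5.6234 + 0.0030200) = 1/6.6264 = 0.1509
[CO2*] = α₀ × DIC = 0.1509 × 0.916 = 0.1382 mmol/L
pCO2 = [CO2*]/KH = 1.382×10^-4 / 3.890×10^-2 = 3550 μatm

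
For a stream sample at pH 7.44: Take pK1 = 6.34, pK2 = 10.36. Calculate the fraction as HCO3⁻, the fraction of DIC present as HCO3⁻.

α₁ = 1 / (1 + [H⁺]/K1 + K2/[H⁺]) = 1 / (1 + 10^-1.10 + 10^-2.92)
   = 1 / (1 + 0.079433 + 0.0012023) = 1/1.0806 = 0.9254

α₁ = 0.925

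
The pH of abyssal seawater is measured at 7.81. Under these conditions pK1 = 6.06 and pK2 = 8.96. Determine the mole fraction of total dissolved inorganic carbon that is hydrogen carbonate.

α₁ = 1 / (1 + [H⁺]/K1 + K2/[H⁺]) = 1 / (1 + 10^-1.75 + 10^-1.15)
   = 1 / (1 + 0.017783 + 0.070795) = 1/1.0886 = 0.9186

α₁ = 0.919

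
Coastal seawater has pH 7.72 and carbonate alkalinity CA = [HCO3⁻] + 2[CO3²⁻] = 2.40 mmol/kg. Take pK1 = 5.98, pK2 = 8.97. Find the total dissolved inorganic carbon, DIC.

DIC = 2.32 mmol/kg

CA = [HCO3⁻] + 2[CO3²⁻] = (α₁ + 2α₂)·DIC
At pH 7.72: [H⁺]/K1 = 10^-1.74 = 0.018197, K2/[H⁺] = 10^-1.25 = 0.056234
α₁ = 1/(1 + 0.018197 + 0.056234) = 1/1.0744 = 0.9307; α₂ = α₁·K2/[H⁺] = 0.05234
α₁ + 2α₂ = 1.0354
DIC = CA / (α₁ + 2α₂) = 2.40 / 1.0354 = 2.32 mmol/kg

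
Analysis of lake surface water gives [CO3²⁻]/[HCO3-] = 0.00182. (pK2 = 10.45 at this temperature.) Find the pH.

From K2 = [H⁺][CO3²⁻]/[HCO3-]:  pH = pK2 + log₁₀([CO3²⁻]/[HCO3-])
log₁₀(0.00182) = -2.740
pH = 10.45 + (-2.740) = 7.71

pH = 7.71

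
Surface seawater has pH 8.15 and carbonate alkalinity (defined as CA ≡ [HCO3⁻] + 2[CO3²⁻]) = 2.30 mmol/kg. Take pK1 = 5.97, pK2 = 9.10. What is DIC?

DIC = 2.10 mmol/kg

CA = [HCO3⁻] + 2[CO3²⁻] = (α₁ + 2α₂)·DIC
At pH 8.15: [H⁺]/K1 = 10^-2.18 = 0.0066069, K2/[H⁺] = 10^-0.95 = 0.11220
α₁ = 1/(1 + 0.0066069 + 0.11220) = 1/1.1188 = 0.8938; α₂ = α₁·K2/[H⁺] = 0.1003
α₁ + 2α₂ = 1.0944
DIC = CA / (α₁ + 2α₂) = 2.30 / 1.0944 = 2.10 mmol/kg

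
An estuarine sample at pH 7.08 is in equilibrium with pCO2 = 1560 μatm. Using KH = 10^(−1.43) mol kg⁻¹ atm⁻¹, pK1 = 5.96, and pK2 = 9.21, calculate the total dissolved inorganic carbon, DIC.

DIC = 0.828 mmol/kg

[CO2*] = KH · pCO2 = 10^(−1.43) × 1560×10^-6 = 5.796×10^-5 mol/kg
α₀ = 1/(1 + K1/[H⁺] + K1K2/[H⁺]²) = 1/(1 + 10^+1.12 + 10^-1.01) = 0.07003
DIC = [CO2*]/α₀ = 5.796×10^-5 / 0.07003 = 0.828 mmol/kg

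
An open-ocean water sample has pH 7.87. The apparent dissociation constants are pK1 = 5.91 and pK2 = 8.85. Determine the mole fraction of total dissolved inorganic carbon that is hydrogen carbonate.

α₁ = 1 / (1 + [H⁺]/K1 + K2/[H⁺]) = 1 / (1 + 10^-1.96 + 10^-0.98)
   = 1 / (1 + 0.010965 + 0.10471) = 1/1.1157 = 0.8963

α₁ = 0.896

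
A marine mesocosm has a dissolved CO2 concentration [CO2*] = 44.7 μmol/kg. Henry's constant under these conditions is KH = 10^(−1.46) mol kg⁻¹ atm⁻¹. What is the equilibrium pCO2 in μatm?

pCO2 = 1290 μatm

KH = 10^(−1.46) = 3.467×10^-2 mol kg⁻¹ atm⁻¹
pCO2 = [CO2*]/KH = 44.7×10^-6 / 3.467×10^-2 = 1.29×10^-3 atm = 1290 μatm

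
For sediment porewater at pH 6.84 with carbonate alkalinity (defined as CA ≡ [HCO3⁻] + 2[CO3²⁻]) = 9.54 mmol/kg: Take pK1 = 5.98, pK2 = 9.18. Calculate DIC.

DIC = 10.8 mmol/kg

CA = [HCO3⁻] + 2[CO3²⁻] = (α₁ + 2α₂)·DIC
At pH 6.84: [H⁺]/K1 = 10^-0.86 = 0.13804, K2/[H⁺] = 10^-2.34 = 0.0045709
α₁ = 1/(1 + 0.13804 + 0.0045709) = 1/1.1426 = 0.8752; α₂ = α₁·K2/[H⁺] = 0.004000
α₁ + 2α₂ = 0.8832
DIC = CA / (α₁ + 2α₂) = 9.54 / 0.8832 = 10.8 mmol/kg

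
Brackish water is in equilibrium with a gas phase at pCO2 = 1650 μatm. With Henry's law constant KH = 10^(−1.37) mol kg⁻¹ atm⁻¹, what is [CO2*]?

[CO2*] = 70.4 μmol/kg

KH = 10^(−1.37) = 4.266×10^-2 mol kg⁻¹ atm⁻¹
[CO2*] = KH · pCO2 = 4.266×10^-2 × 1650×10^-6 atm = 7.04×10^-5 mol/kg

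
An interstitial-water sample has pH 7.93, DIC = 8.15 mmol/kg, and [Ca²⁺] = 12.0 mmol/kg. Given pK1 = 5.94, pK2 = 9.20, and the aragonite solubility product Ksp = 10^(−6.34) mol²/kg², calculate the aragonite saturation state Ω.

α₂ = 1 / (1 + [H⁺]/K2 + [H⁺]²/(K1K2)) = 1 / (1 + 10^+1.27 + 10^-0.72)
   = 1 / (1 + 18.621 + 0.19055) = 1/19.811 = 0.05048
[CO3²⁻] = α₂ × DIC = 0.05048 × 8.15 = 0.4114 mmol/kg
Ksp = 10^(−6.34) = 4.571×10^-7
Ω = [Ca²⁺][CO3²⁻]/Ksp = (12.0×10^-3)(4.114×10^-4) / 4.571×10^-7 = 10.8

Ω = 10.8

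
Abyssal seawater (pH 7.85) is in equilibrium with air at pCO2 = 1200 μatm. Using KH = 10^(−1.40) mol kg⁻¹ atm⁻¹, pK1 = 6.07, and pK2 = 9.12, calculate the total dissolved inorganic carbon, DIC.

[CO2*] = KH · pCO2 = 10^(−1.40) × 1200×10^-6 = 4.777×10^-5 mol/kg
α₀ = 1/(1 + K1/[H⁺] + K1K2/[H⁺]²) = 1/(1 + 10^+1.78 + 10^+0.51) = 0.01551
DIC = [CO2*]/α₀ = 4.777×10^-5 / 0.01551 = 3.08 mmol/kg

DIC = 3.08 mmol/kg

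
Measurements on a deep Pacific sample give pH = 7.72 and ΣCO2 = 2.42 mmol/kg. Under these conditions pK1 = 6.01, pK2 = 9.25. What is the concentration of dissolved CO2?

α₀ = 1 / (1 + K1/[H⁺] + K1K2/[H⁺]²) = 1 / (1 + 10^+1.71 + 10^+0.18)
   = 1 / (1 + 51.286 + 1.5136) = 1/53.800 = 0.01859
[CO2*] = α₀ × DIC = 0.01859 × 2.42 = 0.0450 mmol/kg

[CO2*] = 0.0450 mmol/kg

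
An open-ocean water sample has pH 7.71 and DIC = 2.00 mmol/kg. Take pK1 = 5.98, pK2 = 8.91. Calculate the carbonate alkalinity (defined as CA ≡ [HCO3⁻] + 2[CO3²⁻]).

CA = 2.08 mmol/kg

CA = [HCO3⁻] + 2[CO3²⁻] = (α₁ + 2α₂)·DIC
At pH 7.71: [H⁺]/K1 = 10^-1.73 = 0.018621, K2/[H⁺] = 10^-1.20 = 0.063096
α₁ = 1/(1 + 0.018621 + 0.063096) = 1/1.0817 = 0.9245; α₂ = α₁·K2/[H⁺] = 0.05833
α₁ + 2α₂ = 1.0411
CA = 1.0411 × 2.00 = 2.08 mmol/kg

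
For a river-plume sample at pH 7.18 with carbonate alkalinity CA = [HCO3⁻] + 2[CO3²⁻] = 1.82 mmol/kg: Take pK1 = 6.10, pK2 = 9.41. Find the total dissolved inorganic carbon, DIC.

CA = [HCO3⁻] + 2[CO3²⁻] = (α₁ + 2α₂)·DIC
At pH 7.18: [H⁺]/K1 = 10^-1.08 = 0.083176, K2/[H⁺] = 10^-2.23 = 0.0058884
α₁ = 1/(1 + 0.083176 + 0.0058884) = 1/1.0891 = 0.9182; α₂ = α₁·K2/[H⁺] = 0.005407
α₁ + 2α₂ = 0.9290
DIC = CA / (α₁ + 2α₂) = 1.82 / 0.9290 = 1.96 mmol/kg

DIC = 1.96 mmol/kg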